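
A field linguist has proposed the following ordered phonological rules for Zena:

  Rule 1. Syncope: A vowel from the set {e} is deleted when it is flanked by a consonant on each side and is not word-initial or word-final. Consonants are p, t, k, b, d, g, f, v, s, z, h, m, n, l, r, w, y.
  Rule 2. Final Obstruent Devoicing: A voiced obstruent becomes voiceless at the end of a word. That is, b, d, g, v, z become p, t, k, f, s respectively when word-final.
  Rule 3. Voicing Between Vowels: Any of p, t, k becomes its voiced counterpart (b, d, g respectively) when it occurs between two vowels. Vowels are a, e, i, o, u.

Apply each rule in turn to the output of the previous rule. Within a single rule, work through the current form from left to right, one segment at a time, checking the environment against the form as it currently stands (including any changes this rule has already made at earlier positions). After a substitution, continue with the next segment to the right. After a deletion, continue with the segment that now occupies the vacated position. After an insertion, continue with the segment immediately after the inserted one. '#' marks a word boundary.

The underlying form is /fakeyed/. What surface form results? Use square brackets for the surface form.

[fakyt]

Rule 1 Syncope: [fakeyed] → [fakyd]
Rule 2 Final Obstruent Devoicing: [fakyd] → [fakyt]
Rule 3 Voicing Between Vowels: no change — [fakyt]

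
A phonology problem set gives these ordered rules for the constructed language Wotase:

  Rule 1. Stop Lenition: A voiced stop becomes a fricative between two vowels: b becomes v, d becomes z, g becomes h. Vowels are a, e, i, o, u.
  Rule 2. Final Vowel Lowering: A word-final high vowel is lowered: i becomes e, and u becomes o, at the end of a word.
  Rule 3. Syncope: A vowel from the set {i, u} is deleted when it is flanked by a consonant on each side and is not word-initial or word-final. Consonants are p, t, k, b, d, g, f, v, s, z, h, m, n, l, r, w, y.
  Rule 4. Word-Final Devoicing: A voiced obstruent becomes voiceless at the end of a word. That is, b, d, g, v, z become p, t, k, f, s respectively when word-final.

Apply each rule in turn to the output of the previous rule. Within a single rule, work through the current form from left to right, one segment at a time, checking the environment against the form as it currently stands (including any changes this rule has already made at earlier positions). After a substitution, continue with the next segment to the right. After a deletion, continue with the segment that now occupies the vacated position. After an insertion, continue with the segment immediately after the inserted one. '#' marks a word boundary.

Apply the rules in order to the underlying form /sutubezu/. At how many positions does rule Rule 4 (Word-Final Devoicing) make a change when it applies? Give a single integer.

0

Rule 1 Stop Lenition: [sutubezu] → [sutuvezu]
Rule 2 Final Vowel Lowering: [sutuvezu] → [sutuvezo]
Rule 3 Syncope: [sutuvezo] → [stvezo]
Rule 4 Word-Final Devoicing: no change — [stvezo]
Rule Rule 4 changed 0 position(s).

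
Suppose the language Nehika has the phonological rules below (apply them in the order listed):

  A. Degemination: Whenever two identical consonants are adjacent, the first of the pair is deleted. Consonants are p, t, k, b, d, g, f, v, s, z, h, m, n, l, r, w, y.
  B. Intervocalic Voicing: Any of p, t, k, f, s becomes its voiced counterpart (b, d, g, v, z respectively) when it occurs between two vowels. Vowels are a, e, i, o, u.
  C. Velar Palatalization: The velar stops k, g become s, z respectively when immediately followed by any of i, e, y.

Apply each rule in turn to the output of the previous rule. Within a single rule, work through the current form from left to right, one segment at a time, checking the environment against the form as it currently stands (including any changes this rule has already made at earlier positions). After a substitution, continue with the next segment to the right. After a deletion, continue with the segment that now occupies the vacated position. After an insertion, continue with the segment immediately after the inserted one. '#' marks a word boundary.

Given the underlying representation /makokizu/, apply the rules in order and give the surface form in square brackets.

[magozizu]

A Degemination: no change — [makokizu]
B Intervocalic Voicing: [makokizu] → [magogizu]
C Velar Palatalization: [magogizu] → [magozizu]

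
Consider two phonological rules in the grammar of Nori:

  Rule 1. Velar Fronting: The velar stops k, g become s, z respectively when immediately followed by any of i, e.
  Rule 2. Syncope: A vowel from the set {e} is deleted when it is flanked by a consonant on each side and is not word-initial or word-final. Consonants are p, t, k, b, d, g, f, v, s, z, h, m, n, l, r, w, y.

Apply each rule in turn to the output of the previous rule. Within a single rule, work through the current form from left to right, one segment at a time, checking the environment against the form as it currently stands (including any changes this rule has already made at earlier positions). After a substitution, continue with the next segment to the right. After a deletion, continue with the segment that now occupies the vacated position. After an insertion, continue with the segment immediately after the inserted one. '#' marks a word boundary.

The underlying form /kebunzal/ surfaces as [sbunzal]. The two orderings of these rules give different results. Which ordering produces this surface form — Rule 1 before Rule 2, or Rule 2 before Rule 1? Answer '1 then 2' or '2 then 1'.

Order 1 then 2:
  1 Velar Fronting: [kebunzal] → [sebunzal]
  2 Syncope: [sebunzal] → [sbunzal]
  result: [sbunzal]
Order 2 then 1:
  2 Syncope: [kebunzal] → [kbunzal]
  1 Velar Fronting: no change — [kbunzal]
  result: [kbunzal]

1 then 2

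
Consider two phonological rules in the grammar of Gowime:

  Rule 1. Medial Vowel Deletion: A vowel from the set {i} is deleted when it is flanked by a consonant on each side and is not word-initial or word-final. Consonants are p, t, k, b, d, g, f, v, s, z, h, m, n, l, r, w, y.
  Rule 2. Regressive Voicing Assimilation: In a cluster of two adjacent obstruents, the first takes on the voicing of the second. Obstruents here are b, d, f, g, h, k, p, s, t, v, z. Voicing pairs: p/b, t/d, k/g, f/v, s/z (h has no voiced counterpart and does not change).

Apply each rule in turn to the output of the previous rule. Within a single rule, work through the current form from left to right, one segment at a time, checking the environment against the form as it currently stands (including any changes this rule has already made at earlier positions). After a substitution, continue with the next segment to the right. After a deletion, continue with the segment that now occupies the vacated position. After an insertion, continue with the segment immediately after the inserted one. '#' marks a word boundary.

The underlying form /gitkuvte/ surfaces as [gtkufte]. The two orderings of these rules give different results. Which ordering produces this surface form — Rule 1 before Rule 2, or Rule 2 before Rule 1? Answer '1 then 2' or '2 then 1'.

Order 1 then 2:
  1 Medial Vowel Deletion: [gitkuvte] → [gtkuvte]
  2 Regressive Voicing Assimilation: [gtkuvte] → [ktkufte]
  result: [ktkufte]
Order 2 then 1:
  2 Regressive Voicing Assimilation: [gitkuvte] → [gitkufte]
  1 Medial Vowel Deletion: [gitkufte] → [gtkufte]
  result: [gtkufte]

2 then 1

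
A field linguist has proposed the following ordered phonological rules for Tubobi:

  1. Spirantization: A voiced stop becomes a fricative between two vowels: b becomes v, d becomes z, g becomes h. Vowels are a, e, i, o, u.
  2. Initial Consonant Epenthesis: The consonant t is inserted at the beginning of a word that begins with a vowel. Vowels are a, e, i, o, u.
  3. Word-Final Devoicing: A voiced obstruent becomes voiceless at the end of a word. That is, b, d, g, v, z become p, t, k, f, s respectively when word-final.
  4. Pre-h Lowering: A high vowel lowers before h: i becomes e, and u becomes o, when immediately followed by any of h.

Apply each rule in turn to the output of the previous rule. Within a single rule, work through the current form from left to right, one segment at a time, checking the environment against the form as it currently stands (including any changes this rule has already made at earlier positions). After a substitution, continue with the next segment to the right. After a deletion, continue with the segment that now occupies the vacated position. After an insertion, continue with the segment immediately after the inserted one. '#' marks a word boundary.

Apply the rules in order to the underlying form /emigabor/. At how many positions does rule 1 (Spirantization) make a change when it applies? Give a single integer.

2

1 Spirantization: [emigabor] → [emihavor]
2 Initial Consonant Epenthesis: [emihavor] → [temihavor]
3 Word-Final Devoicing: no change — [temihavor]
4 Pre-h Lowering: [temihavor] → [temehavor]
Rule 1 changed 2 position(s).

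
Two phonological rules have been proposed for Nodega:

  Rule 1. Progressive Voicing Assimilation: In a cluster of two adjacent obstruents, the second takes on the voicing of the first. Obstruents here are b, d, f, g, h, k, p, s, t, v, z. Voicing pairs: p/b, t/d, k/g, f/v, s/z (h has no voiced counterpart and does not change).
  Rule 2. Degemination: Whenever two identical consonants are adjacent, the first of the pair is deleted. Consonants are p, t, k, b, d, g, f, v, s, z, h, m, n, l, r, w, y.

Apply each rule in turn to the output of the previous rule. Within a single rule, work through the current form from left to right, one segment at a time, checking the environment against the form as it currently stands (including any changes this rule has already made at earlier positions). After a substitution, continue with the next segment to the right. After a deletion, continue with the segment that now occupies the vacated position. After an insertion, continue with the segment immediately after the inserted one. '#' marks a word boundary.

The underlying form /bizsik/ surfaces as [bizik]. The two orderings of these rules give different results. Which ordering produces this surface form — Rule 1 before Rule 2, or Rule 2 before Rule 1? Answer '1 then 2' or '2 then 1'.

1 then 2

Order 1 then 2:
  1 Progressive Voicing Assimilation: [bizsik] → [bizzik]
  2 Degemination: [bizzik] → [bizik]
  result: [bizik]
Order 2 then 1:
  2 Degemination: no change — [bizsik]
  1 Progressive Voicing Assimilation: [bizsik] → [bizzik]
  result: [bizzik]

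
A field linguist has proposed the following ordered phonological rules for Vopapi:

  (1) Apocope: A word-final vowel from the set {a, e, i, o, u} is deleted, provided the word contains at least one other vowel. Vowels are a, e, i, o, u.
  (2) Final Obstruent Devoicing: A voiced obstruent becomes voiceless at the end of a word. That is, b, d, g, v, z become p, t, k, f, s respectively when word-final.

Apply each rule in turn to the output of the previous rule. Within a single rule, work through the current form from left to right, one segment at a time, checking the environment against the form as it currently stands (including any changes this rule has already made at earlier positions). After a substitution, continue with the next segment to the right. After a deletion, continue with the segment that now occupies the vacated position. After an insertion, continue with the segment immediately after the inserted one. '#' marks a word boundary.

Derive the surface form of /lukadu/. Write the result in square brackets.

[lukat]

(1) Apocope: [lukadu] → [lukad]
(2) Final Obstruent Devoicing: [lukad] → [lukat]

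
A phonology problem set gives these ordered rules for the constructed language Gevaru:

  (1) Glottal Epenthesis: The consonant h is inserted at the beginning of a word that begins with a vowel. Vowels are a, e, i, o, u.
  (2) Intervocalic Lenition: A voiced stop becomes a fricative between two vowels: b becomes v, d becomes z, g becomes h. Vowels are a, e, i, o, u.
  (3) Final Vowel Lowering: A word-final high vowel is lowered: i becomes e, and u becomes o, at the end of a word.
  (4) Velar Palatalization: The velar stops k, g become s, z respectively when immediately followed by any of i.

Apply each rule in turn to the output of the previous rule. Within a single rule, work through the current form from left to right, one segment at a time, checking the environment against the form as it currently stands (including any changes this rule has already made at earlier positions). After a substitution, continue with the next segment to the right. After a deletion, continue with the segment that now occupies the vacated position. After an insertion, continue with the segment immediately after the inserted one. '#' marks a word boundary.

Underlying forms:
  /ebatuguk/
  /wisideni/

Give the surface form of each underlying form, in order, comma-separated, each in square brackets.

[hevatuhuk], [wisizene]

/ebatuguk/:
  (1) Glottal Epenthesis: [ebatuguk] → [hebatuguk]
  (2) Intervocalic Lenition: [hebatuguk] → [hevatuhuk]
  (3) Final Vowel Lowering: no change — [hevatuhuk]
  (4) Velar Palatalization: no change — [hevatuhuk]
/wisideni/:
  (1) Glottal Epenthesis: no change — [wisideni]
  (2) Intervocalic Lenition: [wisideni] → [wisizeni]
  (3) Final Vowel Lowering: [wisizeni] → [wisizene]
  (4) Velar Palatalization: no change — [wisizene]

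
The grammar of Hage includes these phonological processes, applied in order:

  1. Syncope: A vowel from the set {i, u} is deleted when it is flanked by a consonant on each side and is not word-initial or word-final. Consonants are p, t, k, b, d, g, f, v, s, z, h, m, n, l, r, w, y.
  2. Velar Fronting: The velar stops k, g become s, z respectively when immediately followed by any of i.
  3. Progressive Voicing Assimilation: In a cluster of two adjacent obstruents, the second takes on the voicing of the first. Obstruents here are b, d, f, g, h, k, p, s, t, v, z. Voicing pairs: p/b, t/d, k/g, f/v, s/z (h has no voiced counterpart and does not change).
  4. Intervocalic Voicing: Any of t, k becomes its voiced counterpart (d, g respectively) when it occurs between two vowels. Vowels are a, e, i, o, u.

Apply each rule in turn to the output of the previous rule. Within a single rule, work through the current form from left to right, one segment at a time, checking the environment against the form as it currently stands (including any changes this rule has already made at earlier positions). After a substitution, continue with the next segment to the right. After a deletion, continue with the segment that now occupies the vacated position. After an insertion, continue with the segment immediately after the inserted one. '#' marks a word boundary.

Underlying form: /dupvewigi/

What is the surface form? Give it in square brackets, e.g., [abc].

1 Syncope: [dupvewigi] → [dpvewgi]
2 Velar Fronting: [dpvewgi] → [dpvewzi]
3 Progressive Voicing Assimilation: [dpvewzi] → [dbvewzi]
4 Intervocalic Voicing: no change — [dbvewzi]

[dbvewzi]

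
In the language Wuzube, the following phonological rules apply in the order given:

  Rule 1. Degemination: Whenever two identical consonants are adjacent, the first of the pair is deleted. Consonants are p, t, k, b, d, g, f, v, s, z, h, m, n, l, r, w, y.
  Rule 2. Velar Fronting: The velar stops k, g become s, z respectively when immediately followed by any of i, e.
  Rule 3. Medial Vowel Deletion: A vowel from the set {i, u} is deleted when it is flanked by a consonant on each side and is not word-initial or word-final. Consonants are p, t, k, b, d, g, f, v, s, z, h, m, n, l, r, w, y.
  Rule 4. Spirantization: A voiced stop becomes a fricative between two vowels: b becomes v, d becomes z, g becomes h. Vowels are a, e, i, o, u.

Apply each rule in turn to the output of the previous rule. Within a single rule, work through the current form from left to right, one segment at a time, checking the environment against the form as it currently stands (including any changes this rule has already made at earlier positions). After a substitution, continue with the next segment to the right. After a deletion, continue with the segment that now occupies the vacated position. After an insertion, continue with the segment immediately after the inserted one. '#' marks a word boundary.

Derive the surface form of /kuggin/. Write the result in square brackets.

[kzn]

Rule 1 Degemination: [kuggin] → [kugin]
Rule 2 Velar Fronting: [kugin] → [kuzin]
Rule 3 Medial Vowel Deletion: [kuzin] → [kzn]
Rule 4 Spirantization: no change — [kzn]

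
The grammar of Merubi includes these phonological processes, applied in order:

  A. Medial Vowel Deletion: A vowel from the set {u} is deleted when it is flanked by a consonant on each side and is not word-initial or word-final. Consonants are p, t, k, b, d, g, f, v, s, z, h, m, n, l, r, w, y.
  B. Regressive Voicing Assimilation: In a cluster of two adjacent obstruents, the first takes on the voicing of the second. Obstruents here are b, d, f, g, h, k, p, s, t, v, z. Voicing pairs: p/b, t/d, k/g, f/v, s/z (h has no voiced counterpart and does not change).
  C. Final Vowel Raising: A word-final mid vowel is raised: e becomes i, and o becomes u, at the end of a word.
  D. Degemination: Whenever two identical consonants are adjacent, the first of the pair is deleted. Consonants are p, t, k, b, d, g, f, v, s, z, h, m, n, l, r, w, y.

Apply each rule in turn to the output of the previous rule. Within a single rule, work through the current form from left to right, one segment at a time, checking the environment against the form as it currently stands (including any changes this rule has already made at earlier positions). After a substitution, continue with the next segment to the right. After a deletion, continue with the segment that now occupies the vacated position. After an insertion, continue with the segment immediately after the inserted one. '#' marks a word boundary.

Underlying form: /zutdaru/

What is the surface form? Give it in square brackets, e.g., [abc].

A Medial Vowel Deletion: [zutdaru] → [ztdaru]
B Regressive Voicing Assimilation: [ztdaru] → [sddaru]
C Final Vowel Raising: no change — [sddaru]
D Degemination: [sddaru] → [sdaru]

[sdaru]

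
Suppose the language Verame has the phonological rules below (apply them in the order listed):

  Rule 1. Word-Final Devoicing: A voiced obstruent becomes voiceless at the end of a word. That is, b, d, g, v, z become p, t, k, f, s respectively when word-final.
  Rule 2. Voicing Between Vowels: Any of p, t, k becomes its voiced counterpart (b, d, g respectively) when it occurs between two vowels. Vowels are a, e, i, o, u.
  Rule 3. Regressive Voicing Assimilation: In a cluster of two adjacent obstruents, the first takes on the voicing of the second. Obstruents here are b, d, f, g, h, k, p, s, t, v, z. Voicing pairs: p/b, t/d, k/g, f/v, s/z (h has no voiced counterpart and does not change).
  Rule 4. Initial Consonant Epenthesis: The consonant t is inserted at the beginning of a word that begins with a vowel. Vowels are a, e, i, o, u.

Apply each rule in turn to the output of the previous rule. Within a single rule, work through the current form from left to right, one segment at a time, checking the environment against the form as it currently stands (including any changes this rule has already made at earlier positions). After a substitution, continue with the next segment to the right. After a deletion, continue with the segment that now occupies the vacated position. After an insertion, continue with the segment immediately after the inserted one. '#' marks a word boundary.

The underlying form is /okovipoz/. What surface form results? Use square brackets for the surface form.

[togovibos]

Rule 1 Word-Final Devoicing: [okovipoz] → [okovipos]
Rule 2 Voicing Between Vowels: [okovipos] → [ogovibos]
Rule 3 Regressive Voicing Assimilation: no change — [ogovibos]
Rule 4 Initial Consonant Epenthesis: [ogovibos] → [togovibos]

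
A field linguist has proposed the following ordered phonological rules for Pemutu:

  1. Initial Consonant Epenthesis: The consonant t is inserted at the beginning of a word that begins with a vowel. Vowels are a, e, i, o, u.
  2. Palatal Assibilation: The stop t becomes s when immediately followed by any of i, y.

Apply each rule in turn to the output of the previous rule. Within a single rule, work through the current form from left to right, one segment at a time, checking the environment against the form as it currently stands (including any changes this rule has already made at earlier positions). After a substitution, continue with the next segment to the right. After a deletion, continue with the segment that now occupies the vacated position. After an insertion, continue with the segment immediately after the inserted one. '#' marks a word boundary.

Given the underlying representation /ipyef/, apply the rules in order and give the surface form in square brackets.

[sipyef]

1 Initial Consonant Epenthesis: [ipyef] → [tipyef]
2 Palatal Assibilation: [tipyef] → [sipyef]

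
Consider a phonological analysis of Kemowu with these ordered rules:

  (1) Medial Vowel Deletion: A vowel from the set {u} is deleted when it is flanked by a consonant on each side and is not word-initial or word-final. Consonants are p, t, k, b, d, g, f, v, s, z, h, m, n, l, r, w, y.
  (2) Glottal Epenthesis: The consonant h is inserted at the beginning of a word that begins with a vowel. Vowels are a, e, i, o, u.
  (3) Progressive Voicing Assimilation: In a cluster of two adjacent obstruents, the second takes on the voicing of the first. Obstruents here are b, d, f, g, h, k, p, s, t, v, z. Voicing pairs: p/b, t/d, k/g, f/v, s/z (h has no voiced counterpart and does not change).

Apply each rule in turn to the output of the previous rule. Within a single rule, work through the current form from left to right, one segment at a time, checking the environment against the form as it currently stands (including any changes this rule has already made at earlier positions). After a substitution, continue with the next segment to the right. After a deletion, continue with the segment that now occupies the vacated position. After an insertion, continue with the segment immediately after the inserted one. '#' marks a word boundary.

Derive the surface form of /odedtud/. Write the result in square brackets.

[hodeddd]

(1) Medial Vowel Deletion: [odedtud] → [odedtd]
(2) Glottal Epenthesis: [odedtd] → [hodedtd]
(3) Progressive Voicing Assimilation: [hodedtd] → [hodeddd]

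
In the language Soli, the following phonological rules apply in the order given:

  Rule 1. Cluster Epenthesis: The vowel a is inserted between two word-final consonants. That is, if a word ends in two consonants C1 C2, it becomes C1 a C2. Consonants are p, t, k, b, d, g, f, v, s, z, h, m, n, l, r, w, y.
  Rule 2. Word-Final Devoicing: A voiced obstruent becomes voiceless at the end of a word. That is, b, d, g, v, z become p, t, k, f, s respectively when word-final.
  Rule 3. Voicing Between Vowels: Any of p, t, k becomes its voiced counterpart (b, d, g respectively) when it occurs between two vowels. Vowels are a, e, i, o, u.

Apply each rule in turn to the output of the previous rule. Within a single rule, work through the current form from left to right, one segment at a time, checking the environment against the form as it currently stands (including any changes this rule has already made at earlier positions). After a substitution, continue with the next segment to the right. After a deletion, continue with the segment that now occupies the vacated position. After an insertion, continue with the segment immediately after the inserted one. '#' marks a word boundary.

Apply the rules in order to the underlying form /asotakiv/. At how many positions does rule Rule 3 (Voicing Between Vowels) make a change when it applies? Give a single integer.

2

Rule 1 Cluster Epenthesis: no change — [asotakiv]
Rule 2 Word-Final Devoicing: [asotakiv] → [asotakif]
Rule 3 Voicing Between Vowels: [asotakif] → [asodagif]
Rule Rule 3 changed 2 position(s).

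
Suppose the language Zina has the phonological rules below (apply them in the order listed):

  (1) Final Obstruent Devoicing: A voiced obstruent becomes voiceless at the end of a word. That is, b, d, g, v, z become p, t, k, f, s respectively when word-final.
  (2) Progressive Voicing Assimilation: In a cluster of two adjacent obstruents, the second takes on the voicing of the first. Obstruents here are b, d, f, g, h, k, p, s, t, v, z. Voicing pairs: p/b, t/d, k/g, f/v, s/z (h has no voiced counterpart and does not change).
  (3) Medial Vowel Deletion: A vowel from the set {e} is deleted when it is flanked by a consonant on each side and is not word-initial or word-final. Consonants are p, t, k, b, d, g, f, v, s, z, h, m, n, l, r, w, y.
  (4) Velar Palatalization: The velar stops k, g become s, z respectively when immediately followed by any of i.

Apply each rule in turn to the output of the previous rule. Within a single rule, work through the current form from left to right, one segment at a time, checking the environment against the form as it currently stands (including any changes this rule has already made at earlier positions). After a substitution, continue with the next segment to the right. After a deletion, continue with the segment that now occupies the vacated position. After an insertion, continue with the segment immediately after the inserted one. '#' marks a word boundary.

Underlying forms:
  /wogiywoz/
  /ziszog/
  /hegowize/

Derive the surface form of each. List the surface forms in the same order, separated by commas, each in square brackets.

/wogiywoz/:
  (1) Final Obstruent Devoicing: [wogiywoz] → [wogiywos]
  (2) Progressive Voicing Assimilation: no change — [wogiywos]
  (3) Medial Vowel Deletion: no change — [wogiywos]
  (4) Velar Palatalization: [wogiywos] → [woziywos]
/ziszog/:
  (1) Final Obstruent Devoicing: [ziszog] → [ziszok]
  (2) Progressive Voicing Assimilation: [ziszok] → [zissok]
  (3) Medial Vowel Deletion: no change — [zissok]
  (4) Velar Palatalization: no change — [zissok]
/hegowize/:
  (1) Final Obstruent Devoicing: no change — [hegowize]
  (2) Progressive Voicing Assimilation: no change — [hegowize]
  (3) Medial Vowel Deletion: [hegowize] → [hgowize]
  (4) Velar Palatalization: no change — [hgowize]

[woziywos], [zissok], [hgowize]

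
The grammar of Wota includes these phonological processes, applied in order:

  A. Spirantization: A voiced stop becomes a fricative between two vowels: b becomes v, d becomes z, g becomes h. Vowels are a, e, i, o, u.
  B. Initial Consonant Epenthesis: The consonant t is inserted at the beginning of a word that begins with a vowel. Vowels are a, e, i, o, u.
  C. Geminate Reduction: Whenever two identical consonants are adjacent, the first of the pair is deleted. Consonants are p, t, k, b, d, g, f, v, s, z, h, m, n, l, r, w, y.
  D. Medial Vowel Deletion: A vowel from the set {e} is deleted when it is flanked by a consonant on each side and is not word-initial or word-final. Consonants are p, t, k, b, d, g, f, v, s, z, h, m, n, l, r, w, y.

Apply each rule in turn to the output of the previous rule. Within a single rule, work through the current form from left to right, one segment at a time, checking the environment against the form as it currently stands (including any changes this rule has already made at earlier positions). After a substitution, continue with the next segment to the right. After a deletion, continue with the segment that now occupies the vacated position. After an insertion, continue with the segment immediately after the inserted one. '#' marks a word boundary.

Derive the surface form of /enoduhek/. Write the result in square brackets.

[tnozuhk]

A Spirantization: [enoduhek] → [enozuhek]
B Initial Consonant Epenthesis: [enozuhek] → [tenozuhek]
C Geminate Reduction: no change — [tenozuhek]
D Medial Vowel Deletion: [tenozuhek] → [tnozuhk]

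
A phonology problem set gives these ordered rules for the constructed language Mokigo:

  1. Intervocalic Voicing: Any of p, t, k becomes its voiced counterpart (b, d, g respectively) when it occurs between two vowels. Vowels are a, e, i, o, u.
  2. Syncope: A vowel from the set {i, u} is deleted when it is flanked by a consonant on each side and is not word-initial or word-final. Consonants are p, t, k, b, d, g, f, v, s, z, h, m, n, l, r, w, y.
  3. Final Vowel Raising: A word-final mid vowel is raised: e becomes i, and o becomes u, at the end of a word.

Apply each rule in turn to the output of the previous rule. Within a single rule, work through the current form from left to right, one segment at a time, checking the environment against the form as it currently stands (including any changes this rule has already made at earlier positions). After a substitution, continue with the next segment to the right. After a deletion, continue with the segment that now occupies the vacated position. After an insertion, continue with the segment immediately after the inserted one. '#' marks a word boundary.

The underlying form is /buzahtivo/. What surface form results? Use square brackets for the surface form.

[bzahtvu]

1 Intervocalic Voicing: no change — [buzahtivo]
2 Syncope: [buzahtivo] → [bzahtvo]
3 Final Vowel Raising: [bzahtvo] → [bzahtvu]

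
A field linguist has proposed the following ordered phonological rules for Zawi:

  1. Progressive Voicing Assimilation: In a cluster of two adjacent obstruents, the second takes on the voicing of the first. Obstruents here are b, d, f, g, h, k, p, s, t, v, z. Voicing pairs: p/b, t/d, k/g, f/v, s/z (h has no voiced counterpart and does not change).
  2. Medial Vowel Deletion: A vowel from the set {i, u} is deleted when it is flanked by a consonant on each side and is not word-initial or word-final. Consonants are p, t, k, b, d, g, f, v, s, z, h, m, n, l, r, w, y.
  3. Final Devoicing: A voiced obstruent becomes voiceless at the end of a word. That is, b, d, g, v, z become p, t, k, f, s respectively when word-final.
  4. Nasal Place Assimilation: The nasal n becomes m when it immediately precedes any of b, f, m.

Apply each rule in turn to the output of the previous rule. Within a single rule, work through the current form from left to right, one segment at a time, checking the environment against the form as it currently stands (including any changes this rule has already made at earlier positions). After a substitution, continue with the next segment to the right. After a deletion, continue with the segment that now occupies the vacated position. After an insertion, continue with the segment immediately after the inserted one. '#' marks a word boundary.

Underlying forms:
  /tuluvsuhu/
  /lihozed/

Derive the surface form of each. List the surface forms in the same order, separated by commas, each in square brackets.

/tuluvsuhu/:
  1 Progressive Voicing Assimilation: [tuluvsuhu] → [tuluvzuhu]
  2 Medial Vowel Deletion: [tuluvzuhu] → [tlvzhu]
  3 Final Devoicing: no change — [tlvzhu]
  4 Nasal Place Assimilation: no change — [tlvzhu]
/lihozed/:
  1 Progressive Voicing Assimilation: no change — [lihozed]
  2 Medial Vowel Deletion: [lihozed] → [lhozed]
  3 Final Devoicing: [lhozed] → [lhozet]
  4 Nasal Place Assimilation: no change — [lhozet]

[tlvzhu], [lhozet]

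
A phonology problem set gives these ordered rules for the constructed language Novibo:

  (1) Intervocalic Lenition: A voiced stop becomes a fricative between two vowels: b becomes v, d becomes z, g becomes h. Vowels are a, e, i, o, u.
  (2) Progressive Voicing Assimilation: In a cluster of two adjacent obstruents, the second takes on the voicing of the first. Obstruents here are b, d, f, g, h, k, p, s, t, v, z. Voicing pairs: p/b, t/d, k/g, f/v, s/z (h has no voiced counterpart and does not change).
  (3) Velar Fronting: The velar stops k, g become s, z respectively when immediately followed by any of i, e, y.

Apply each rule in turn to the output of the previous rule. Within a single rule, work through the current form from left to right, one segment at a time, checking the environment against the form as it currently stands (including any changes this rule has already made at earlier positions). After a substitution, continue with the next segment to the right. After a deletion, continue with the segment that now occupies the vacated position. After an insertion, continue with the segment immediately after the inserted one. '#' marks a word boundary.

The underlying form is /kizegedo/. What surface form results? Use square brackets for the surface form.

[sizehezo]

(1) Intervocalic Lenition: [kizegedo] → [kizehezo]
(2) Progressive Voicing Assimilation: no change — [kizehezo]
(3) Velar Fronting: [kizehezo] → [sizehezo]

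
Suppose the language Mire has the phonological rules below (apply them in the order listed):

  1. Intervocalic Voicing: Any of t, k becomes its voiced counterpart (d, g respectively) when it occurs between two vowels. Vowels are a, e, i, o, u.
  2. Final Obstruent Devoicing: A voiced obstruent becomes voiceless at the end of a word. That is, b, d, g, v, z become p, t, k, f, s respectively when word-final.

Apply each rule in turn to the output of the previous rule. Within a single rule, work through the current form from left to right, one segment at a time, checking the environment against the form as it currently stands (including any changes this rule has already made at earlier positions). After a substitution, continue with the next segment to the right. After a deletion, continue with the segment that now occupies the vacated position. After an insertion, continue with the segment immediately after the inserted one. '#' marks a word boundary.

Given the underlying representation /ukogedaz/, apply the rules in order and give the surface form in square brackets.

[ugogedas]

1 Intervocalic Voicing: [ukogedaz] → [ugogedaz]
2 Final Obstruent Devoicing: [ugogedaz] → [ugogedas]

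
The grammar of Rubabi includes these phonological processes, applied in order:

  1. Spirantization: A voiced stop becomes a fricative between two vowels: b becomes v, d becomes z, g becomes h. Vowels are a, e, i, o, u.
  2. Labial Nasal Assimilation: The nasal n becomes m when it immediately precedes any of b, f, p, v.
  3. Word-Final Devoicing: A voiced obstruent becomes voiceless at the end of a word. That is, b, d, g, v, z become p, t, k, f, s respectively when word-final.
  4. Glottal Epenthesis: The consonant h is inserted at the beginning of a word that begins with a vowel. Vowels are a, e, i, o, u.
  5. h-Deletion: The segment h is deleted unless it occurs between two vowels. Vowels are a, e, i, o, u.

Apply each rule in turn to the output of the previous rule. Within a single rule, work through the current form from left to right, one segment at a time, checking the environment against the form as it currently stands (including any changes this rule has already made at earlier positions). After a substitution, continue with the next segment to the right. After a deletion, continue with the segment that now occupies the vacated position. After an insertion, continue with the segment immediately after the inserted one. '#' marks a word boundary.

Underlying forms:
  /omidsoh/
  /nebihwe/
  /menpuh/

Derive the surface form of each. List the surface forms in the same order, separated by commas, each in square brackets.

/omidsoh/:
  1 Spirantization: no change — [omidsoh]
  2 Labial Nasal Assimilation: no change — [omidsoh]
  3 Word-Final Devoicing: no change — [omidsoh]
  4 Glottal Epenthesis: [omidsoh] → [homidsoh]
  5 h-Deletion: [homidsoh] → [omidso]
/nebihwe/:
  1 Spirantization: [nebihwe] → [nevihwe]
  2 Labial Nasal Assimilation: no change — [nevihwe]
  3 Word-Final Devoicing: no change — [nevihwe]
  4 Glottal Epenthesis: no change — [nevihwe]
  5 h-Deletion: [nevihwe] → [neviwe]
/menpuh/:
  1 Spirantization: no change — [menpuh]
  2 Labial Nasal Assimilation: [menpuh] → [mempuh]
  3 Word-Final Devoicing: no change — [mempuh]
  4 Glottal Epenthesis: no change — [mempuh]
  5 h-Deletion: [mempuh] → [mempu]

[omidso], [neviwe], [mempu]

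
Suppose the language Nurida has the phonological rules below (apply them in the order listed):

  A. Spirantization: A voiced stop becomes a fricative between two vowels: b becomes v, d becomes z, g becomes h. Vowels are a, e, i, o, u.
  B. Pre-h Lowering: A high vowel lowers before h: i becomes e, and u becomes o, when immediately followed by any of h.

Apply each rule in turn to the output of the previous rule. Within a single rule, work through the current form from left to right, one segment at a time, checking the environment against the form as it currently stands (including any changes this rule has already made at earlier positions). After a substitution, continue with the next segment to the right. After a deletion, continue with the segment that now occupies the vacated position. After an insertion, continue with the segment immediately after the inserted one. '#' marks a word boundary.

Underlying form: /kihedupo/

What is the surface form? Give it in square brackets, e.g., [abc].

[kehezupo]

A Spirantization: [kihedupo] → [kihezupo]
B Pre-h Lowering: [kihezupo] → [kehezupo]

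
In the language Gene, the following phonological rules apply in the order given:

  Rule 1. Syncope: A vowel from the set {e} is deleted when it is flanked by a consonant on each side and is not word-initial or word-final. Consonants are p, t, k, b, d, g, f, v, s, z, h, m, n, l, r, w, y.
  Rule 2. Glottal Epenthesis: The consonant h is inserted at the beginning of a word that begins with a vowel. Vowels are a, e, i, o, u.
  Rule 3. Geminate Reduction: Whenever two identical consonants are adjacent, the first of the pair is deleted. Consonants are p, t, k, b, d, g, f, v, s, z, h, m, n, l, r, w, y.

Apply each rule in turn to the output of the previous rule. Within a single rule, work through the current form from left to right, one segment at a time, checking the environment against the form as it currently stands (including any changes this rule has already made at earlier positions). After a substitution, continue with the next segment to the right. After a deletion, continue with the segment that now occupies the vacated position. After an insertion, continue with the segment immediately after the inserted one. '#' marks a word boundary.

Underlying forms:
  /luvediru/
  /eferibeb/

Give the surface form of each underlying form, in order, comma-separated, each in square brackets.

[luvdiru], [hefrib]

/luvediru/:
  Rule 1 Syncope: [luvediru] → [luvdiru]
  Rule 2 Glottal Epenthesis: no change — [luvdiru]
  Rule 3 Geminate Reduction: no change — [luvdiru]
/eferibeb/:
  Rule 1 Syncope: [eferibeb] → [efribb]
  Rule 2 Glottal Epenthesis: [efribb] → [hefribb]
  Rule 3 Geminate Reduction: [hefribb] → [hefrib]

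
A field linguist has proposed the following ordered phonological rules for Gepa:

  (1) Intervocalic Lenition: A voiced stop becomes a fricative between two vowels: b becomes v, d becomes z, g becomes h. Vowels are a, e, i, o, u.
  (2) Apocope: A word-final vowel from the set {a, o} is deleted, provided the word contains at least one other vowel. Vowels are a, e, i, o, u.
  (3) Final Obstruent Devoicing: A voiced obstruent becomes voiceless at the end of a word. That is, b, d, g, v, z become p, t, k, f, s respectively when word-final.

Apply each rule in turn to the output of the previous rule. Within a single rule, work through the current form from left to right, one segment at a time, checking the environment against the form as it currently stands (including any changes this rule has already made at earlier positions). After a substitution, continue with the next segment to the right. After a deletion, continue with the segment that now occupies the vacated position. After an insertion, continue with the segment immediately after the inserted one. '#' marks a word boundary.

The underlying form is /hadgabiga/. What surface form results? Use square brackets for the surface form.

(1) Intervocalic Lenition: [hadgabiga] → [hadgaviha]
(2) Apocope: [hadgaviha] → [hadgavih]
(3) Final Obstruent Devoicing: no change — [hadgavih]

[hadgavih]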